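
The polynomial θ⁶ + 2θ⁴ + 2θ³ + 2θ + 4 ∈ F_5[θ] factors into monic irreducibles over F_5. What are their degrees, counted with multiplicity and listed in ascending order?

1, 1, 1, 3

Write f(θ) = θ⁶ + 2θ⁴ + 2θ³ + 2θ + 4.
Roots in F_5: f(0) = 4; f(1) = 1; f(2) = 0 → root; f(3) = 0 → root; f(4) = 3.
Linear factors from roots: (θ + 3), (θ + 2).
Complete factorization: f(θ) = (θ + 3)·(θ + 2)^2·(θ³ + 3θ² + 2).
Factor degrees with multiplicity: 1 + 1 + 1 + 3 = 6.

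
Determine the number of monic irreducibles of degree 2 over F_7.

x^(7^2) − x is the product of all monic irreducibles of degree dividing 2; Möbius inversion gives N = (1/2) Σ μ(2/d)·7^d.
Divisors of 2: 1, 2; μ(2/d) for each: -1, 1.
Σ = − 7^1 + 7^2 = 42.
N = 42/2 = 21.

21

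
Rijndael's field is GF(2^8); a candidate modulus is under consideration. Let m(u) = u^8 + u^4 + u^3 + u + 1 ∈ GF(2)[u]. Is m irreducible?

Check for roots in GF(2): m(0) = 1; m(1) = 1.
No roots, so no linear factors.
Monic irreducibles of degree 2 over GF(2): u^2 + u + 1.
None of them divide m (all give nonzero remainder).
Monic irreducibles of degree 3 over GF(2): u^3 + u + 1, u^3 + u^2 + 1.
None of them divide m (all give nonzero remainder).
Monic irreducibles of degree 4 over GF(2): u^4 + u + 1, u^4 + u^3 + 1, u^4 + u^3 + u^2 + u + 1.
None of them divide m (all give nonzero remainder).
No irreducible factor of degree ≤ 4 exists, so m is irreducible over GF(2).

Yes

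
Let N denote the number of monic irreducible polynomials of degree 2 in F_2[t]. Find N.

1

Gauss's count: N_{2}(2) = (1/2) Σ_{d|2} μ(2/d)·2^d.
Divisors of 2: 1, 2; μ(2/d) for each: -1, 1.
Σ = − 2^1 + 2^2 = 2.
N = 2/2 = 1.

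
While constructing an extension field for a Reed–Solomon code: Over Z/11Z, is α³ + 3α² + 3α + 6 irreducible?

No

Write m(α) = α³ + 3α² + 3α + 6.
Check each element of Z/11Z for a root: m(0)=6, m(1)=2, m(2)=10, m(3)=3, m(4)=9, m(5)=1, m(6)=7, m(7)=0, m(8)=8, m(9)=4, m(10)=5.
m(7) = 0, so (α − 7) divides m(α); m is reducible.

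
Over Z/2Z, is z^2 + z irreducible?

Write f(z) = z^2 + z.
Check for roots in Z/2Z: f(0) = 0 → root; f(1) = 0 → root.
f(0) = 0, so (z) divides f(z); f is reducible.

No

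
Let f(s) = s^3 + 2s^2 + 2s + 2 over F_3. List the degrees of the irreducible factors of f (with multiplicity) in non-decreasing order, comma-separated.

3

Roots in F_3: f(0) = 2; f(1) = 1; f(2) = 1.
Complete factorization: f(s) = (s^3 + 2s^2 + 2s + 2).
Factor degrees with multiplicity: 3 = 3.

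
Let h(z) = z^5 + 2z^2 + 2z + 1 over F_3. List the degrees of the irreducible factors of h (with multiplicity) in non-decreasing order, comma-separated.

Roots in F_3: h(0) = 1; h(1) = 0 → root; h(2) = 0 → root.
Linear factors from roots: (z + 2), (z + 1).
Complete factorization: h(z) = (z + 2)·(z + 1)^2·(z^2 + 2z + 2).
Factor degrees with multiplicity: 1 + 1 + 1 + 2 = 5.

1, 1, 1, 2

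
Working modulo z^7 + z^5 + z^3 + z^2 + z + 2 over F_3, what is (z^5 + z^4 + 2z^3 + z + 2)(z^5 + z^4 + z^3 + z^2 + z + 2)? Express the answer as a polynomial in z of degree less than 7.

Multiply in F_3[z]: (z^5 + z^4 + 2z^3 + z + 2)·(z^5 + z^4 + z^3 + z^2 + z + 2) = z^10 + 2z^9 + z^8 + z^7 + 2z^6 + 2z^5 + z^4 + z^3 + z + 1.
Reduce using z^7 ≡ 2z^5 + 2z^3 + 2z^2 + 2z + 1 (mod z^7 + z^5 + z^3 + z^2 + z + 2).
Reduced: z^6 + z^4 + z^3 + 2z.

z^6 + z^4 + z^3 + 2z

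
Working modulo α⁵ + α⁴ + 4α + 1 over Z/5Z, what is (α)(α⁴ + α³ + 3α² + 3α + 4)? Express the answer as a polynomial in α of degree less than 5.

Multiply in Z/5Z[α]: (α)·(α⁴ + α³ + 3α² + 3α + 4) = α⁵ + α⁴ + 3α³ + 3α² + 4α.
Reduce using α⁵ ≡ 4α⁴ + α + 4 (mod α⁵ + α⁴ + 4α + 1).
Reduced: 3α³ + 3α² + 4.

3α^3 + 3α^2 + 4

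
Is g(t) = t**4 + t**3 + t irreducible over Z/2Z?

No

Check for roots in Z/2Z: g(0) = 0 → root; g(1) = 1.
g(0) = 0, so (t) divides g(t); g is reducible.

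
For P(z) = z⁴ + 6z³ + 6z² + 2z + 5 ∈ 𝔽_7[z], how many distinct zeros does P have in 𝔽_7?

Evaluate at each of the 7 elements of 𝔽_7:
P(0) = 5; P(1) = 6; P(2) = 6; P(3) = 0 → root; P(4) = 0 → root; P(5) = 0 → root; P(6) = 4.
Roots: {3, 4, 5}.

3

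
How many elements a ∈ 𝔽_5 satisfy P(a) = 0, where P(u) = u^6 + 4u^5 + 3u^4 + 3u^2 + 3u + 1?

1

Evaluate at each of the 5 elements of 𝔽_5:
P(0) = 1; P(1) = 0 → root; P(2) = 4; P(3) = 1; P(4) = 1.
Roots: {1}.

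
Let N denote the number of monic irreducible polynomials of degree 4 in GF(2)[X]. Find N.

The number of monic irreducibles of degree 4 over GF(2) is (1/4)·Σ_{d∣4} μ(4/d) 2^d.
Divisors of 4: 1, 2, 4; μ(4/d) for each: 0, -1, 1.
Σ = − 2^2 + 2^4 = 12.
N = 12/4 = 3.

3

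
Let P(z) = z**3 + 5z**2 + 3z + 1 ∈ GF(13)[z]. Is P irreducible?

Check each element of GF(13) for a root: P(0)=1, P(1)=10, P(2)=9, P(3)=4, P(4)=1, P(5)=6, P(6)=12, P(7)=12, P(8)=12, P(9)=5, P(10)=10, P(11)=7, P(12)=2.
No roots. A degree-3 polynomial over a field with no linear factor is irreducible.

Yes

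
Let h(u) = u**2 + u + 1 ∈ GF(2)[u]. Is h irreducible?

Yes

Check for roots in GF(2): h(0) = 1; h(1) = 1.
No roots. A degree-2 polynomial over a field with no linear factor is irreducible.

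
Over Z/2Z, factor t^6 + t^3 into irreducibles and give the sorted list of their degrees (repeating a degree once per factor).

Write h(t) = t^6 + t^3.
Roots in Z/2Z: h(0) = 0 → root; h(1) = 0 → root.
Linear factors from roots: (t), (t + 1).
Complete factorization: h(t) = (t + 1)·(t)^3·(t^2 + t + 1).
Factor degrees with multiplicity: 1 + 1 + 1 + 1 + 2 = 6.

1, 1, 1, 1, 2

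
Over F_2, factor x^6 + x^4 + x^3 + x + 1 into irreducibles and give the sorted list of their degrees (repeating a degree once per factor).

Write h(x) = x^6 + x^4 + x^3 + x + 1.
Roots in F_2: h(0) = 1; h(1) = 1.
Complete factorization: h(x) = (x^6 + x^4 + x^3 + x + 1).
Factor degrees with multiplicity: 6 = 6.

6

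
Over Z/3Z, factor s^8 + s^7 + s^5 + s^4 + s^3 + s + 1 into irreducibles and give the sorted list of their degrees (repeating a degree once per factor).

2, 3, 3

Write g(s) = s^8 + s^7 + s^5 + s^4 + s^3 + s + 1.
Roots in Z/3Z: g(0) = 1; g(1) = 1; g(2) = 2.
Complete factorization: g(s) = (s^2 + 1)·(s^3 - s - 1)·(s^3 + s^2 - 1).
Factor degrees with multiplicity: 2 + 3 + 3 = 8.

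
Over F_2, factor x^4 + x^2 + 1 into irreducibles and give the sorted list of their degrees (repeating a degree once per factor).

2, 2

Write g(x) = x^4 + x^2 + 1.
Roots in F_2: g(0) = 1; g(1) = 1.
Complete factorization: g(x) = (x^2 + x + 1)^2.
Factor degrees with multiplicity: 2 + 2 = 4.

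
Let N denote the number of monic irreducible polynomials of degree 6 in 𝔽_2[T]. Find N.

9

By the necklace-counting formula, N_2(6) = (1/6) Σ_{d|6} μ(6/d)·2^d.
Divisors of 6: 1, 2, 3, 6; μ(6/d) for each: 1, -1, -1, 1.
Σ = 2^1 − 2^2 − 2^3 + 2^6 = 54.
N = 54/6 = 9.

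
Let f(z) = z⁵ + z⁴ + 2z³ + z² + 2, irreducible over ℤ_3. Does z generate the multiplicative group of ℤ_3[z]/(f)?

No

|GF(3^5)^×| = 3^5 − 1 = 242. Prime factorization: 242 = 2·11^2.
f is primitive ⇔ z has order 242 in GF(3)[z]/(f), i.e. z^(242/q) ≠ 1 for each prime q | 242.
z^(121) mod f = 1
z^(22) mod f = 1
Since z^(121) = 1, the order of z divides 121 < 242; not primitive.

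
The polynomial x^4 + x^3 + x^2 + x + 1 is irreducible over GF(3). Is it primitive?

Write f(x) = x^4 + x^3 + x^2 + x + 1.
|GF(3^4)^×| = 3^4 − 1 = 80. Prime factorization: 80 = 2^4·5.
f is primitive ⇔ x has order 80 in GF(3)[x]/(f), i.e. x^(80/q) ≠ 1 for each prime q | 80.
x^(40) mod f = 1
x^(16) mod f = x.
Since x^(40) = 1, the order of x divides 40 < 80; not primitive.

No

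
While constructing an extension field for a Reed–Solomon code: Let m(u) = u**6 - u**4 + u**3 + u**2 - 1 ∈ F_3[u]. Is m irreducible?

Check for roots in F_3: m(0) = 2; m(1) = 1; m(2) = 2.
No roots, so no linear factors.
Monic irreducibles of degree 2 over GF(3): u**2 + 1, u**2 + u - 1, u**2 - u - 1.
None of them divide m (all give nonzero remainder).
Degree-3 irreducible divisors: test the 8 monic irreducibles of degree 3 over GF(3).
None of them divide m (all give nonzero remainder).
No irreducible factor of degree ≤ 3 exists, so m is irreducible over GF(3).

Yes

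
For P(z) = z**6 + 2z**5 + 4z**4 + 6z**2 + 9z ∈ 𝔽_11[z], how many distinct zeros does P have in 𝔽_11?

Evaluate at each of the 11 elements of 𝔽_11:
P(0) = 0 → root; P(1) = 0 → root; P(2) = 3; P(3) = 3; P(4) = 7; P(5) = 7; P(6) = 1; P(7) = 8; P(8) = 0 → root; P(9) = 4; P(10) = 0 → root.
Roots: {0, 1, 8, 10}.

4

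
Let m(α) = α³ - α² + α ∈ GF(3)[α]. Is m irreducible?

Check for roots in GF(3): m(0) = 0 → root; m(1) = 1; m(2) = 0 → root.
m(0) = 0, so (α) divides m(α); m is reducible.

No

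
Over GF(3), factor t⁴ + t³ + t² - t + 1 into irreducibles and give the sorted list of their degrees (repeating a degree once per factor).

1, 1, 2

Write g(t) = t⁴ + t³ + t² - t + 1.
Roots in GF(3): g(0) = 1; g(1) = 0 → root; g(2) = 0 → root.
Linear factors from roots: (t - 1), (t + 1).
Complete factorization: g(t) = (t + 1)·(t - 1)·(t² + t - 1).
Factor degrees with multiplicity: 1 + 1 + 2 = 4.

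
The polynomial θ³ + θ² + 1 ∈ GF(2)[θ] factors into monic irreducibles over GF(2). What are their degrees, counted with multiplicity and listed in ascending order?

Write h(θ) = θ³ + θ² + 1.
Roots in GF(2): h(0) = 1; h(1) = 1.
Complete factorization: h(θ) = (θ³ + θ² + 1).
Factor degrees with multiplicity: 3 = 3.

3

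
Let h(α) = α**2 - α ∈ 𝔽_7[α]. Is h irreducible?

Check for roots in 𝔽_7: h(0) = 0 → root; h(1) = 0 → root; h(2) = 2; h(3) = 6; h(4) = 5; h(5) = 6; h(6) = 2.
h(0) = 0, so (α) divides h(α); h is reducible.

No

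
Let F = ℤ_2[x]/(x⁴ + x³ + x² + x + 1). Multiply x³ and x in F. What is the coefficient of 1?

1

Multiply in ℤ_2[x]: (x³)·(x) = x⁴.
Reduce using x⁴ ≡ x³ + x² + x + 1 (mod x⁴ + x³ + x² + x + 1).
Reduced: x³ + x² + x + 1.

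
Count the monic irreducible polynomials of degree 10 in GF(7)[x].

28245840

By the necklace-counting formula, N_7(10) = (1/10) Σ_{d|10} μ(10/d)·7^d.
Divisors of 10: 1, 2, 5, 10; μ(10/d) for each: 1, -1, -1, 1.
Σ = 7^1 − 7^2 − 7^5 + 7^10 = 282458400.
N = 282458400/10 = 28245840.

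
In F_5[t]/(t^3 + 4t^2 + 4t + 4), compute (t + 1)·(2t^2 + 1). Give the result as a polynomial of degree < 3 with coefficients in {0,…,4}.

Multiply in F_5[t]: (t + 1)·(2t^2 + 1) = 2t^3 + 2t^2 + t + 1.
Reduce using t^3 ≡ t^2 + t + 1 (mod t^3 + 4t^2 + 4t + 4).
Reduced: 4t^2 + 3t + 3.

4t^2 + 3t + 3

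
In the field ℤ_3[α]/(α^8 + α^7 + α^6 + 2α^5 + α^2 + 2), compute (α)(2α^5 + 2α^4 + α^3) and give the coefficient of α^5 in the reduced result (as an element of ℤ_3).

2

Multiply in ℤ_3[α]: (α)·(2α^5 + 2α^4 + α^3) = 2α^6 + 2α^5 + α^4.
Reduced: 2α^6 + 2α^5 + α^4.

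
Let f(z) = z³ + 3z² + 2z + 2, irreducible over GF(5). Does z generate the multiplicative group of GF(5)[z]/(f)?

|GF(5^3)^×| = 5^3 − 1 = 124. Prime factorization: 124 = 2^2·31.
f is primitive ⇔ z has order 124 in GF(5)[z]/(f), i.e. z^(124/q) ≠ 1 for each prime q | 124.
z^(62) mod f = 4.
z^(4) mod f = 2z² + 4z + 1.
None equal 1, so z has full order 124; f is primitive.

Yes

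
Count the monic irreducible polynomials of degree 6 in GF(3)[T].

116

Gauss's count: N_{3}(6) = (1/6) Σ_{d|6} μ(6/d)·3^d.
Divisors of 6: 1, 2, 3, 6; μ(6/d) for each: 1, -1, -1, 1.
Σ = 3^1 − 3^2 − 3^3 + 3^6 = 696.
N = 696/6 = 116.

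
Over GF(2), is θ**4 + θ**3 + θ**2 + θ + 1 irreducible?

Yes

Write m(θ) = θ**4 + θ**3 + θ**2 + θ + 1.
Check for roots in GF(2): m(0) = 1; m(1) = 1.
No roots, so no linear factors.
Monic irreducibles of degree 2 over GF(2): θ**2 + θ + 1.
None of them divide m (all give nonzero remainder).
No irreducible factor of degree ≤ 2 exists, so m is irreducible over GF(2).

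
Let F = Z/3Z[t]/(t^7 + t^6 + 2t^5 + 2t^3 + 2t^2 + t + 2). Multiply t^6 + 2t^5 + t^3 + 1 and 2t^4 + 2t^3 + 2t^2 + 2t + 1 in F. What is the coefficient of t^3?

1

Multiply in Z/3Z[t]: (t^6 + 2t^5 + t^3 + 1)·(2t^4 + 2t^3 + 2t^2 + 2t + 1) = 2t^10 + 2t^7 + t^6 + t^5 + t^4 + 2t^2 + 2t + 1.
Reduce using t^7 ≡ 2t^6 + t^5 + t^3 + t^2 + 2t + 1 (mod t^7 + t^6 + 2t^5 + 2t^3 + 2t^2 + t + 2).
Reduced: 2t^6 + t^4 + t^3 + t^2 + t.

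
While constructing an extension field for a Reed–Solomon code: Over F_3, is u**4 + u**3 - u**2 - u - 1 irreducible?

Write P(u) = u**4 + u**3 - u**2 - u - 1.
Check for roots in F_3: P(0) = 2; P(1) = 2; P(2) = 2.
No roots, so no linear factors.
Monic irreducibles of degree 2 over GF(3): u**2 + 1, u**2 + u - 1, u**2 - u - 1.
None of them divide P (all give nonzero remainder).
No irreducible factor of degree ≤ 2 exists, so P is irreducible over GF(3).

Yes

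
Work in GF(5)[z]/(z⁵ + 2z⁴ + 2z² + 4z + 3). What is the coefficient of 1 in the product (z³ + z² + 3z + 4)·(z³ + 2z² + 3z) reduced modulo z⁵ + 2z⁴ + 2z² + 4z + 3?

2

Multiply in GF(5)[z]: (z³ + z² + 3z + 4)·(z³ + 2z² + 3z) = z⁶ + 3z⁵ + 3z⁴ + 3z³ + 2z² + 2z.
Reduce using z⁵ ≡ 3z⁴ + 3z² + z + 2 (mod z⁵ + 2z⁴ + 2z² + 4z + 3).
Reduced: z⁴ + z³ + z² + 2.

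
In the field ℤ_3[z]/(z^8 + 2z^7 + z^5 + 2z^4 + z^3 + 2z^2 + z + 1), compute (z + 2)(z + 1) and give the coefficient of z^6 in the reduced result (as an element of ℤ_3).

Multiply in ℤ_3[z]: (z + 2)·(z + 1) = z^2 + 2.
Reduced: z^2 + 2.

0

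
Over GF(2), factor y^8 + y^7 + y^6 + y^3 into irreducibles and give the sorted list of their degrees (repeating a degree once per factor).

1, 1, 1, 1, 1, 3

Write g(y) = y^8 + y^7 + y^6 + y^3.
Roots in GF(2): g(0) = 0 → root; g(1) = 0 → root.
Linear factors from roots: (y), (y + 1).
Complete factorization: g(y) = (y + 1)^2·(y)^3·(y^3 + y^2 + 1).
Factor degrees with multiplicity: 1 + 1 + 1 + 1 + 1 + 3 = 8.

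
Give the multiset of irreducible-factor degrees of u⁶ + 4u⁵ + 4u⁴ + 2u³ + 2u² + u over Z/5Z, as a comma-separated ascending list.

1, 1, 1, 3

Write f(u) = u⁶ + 4u⁵ + 4u⁴ + 2u³ + 2u² + u.
Roots in Z/5Z: f(0) = 0 → root; f(1) = 4; f(2) = 2; f(3) = 0 → root; f(4) = 0 → root.
Linear factors from roots: (u), (u + 2), (u + 1).
Complete factorization: f(u) = (u)·(u + 1)·(u + 2)·(u³ + u² + 4u + 3).
Factor degrees with multiplicity: 1 + 1 + 1 + 3 = 6.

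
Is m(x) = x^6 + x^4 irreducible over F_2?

Check for roots in F_2: m(0) = 0 → root; m(1) = 0 → root.
m(0) = 0, so (x) divides m(x); m is reducible.

No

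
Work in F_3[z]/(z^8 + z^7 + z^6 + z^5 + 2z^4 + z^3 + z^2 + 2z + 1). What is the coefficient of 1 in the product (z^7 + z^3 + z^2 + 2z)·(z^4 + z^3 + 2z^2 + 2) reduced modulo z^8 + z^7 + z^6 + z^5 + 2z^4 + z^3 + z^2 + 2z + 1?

Multiply in F_3[z]: (z^7 + z^3 + z^2 + 2z)·(z^4 + z^3 + 2z^2 + 2) = z^11 + z^10 + 2z^9 + 2z^6 + 2z^5 + z^4 + 2z^2 + z.
Reduce using z^8 ≡ 2z^7 + 2z^6 + 2z^5 + z^4 + 2z^3 + 2z^2 + z + 2 (mod z^8 + z^7 + z^6 + z^5 + 2z^4 + z^3 + z^2 + 2z + 1).
Reduced: 2z^7 + 2z^6 + z^5 + 2z^4 + 2z^2 + z + 2.

2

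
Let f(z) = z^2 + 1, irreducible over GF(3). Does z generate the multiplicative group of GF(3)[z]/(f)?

|GF(3^2)^×| = 3^2 − 1 = 8. Prime factorization: 8 = 2^3.
f is primitive ⇔ z has order 8 in GF(3)[z]/(f), i.e. z^(8/q) ≠ 1 for each prime q | 8.
z^(4) mod f = 1
Since z^(4) = 1, the order of z divides 4 < 8; not primitive.

No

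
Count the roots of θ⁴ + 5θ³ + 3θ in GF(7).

Write h(θ) = θ⁴ + 5θ³ + 3θ.
Evaluate at each of the 7 elements of GF(7):
h(0) = 0 → root; h(1) = 2; h(2) = 6; h(3) = 1; h(4) = 0 → root; h(5) = 5; h(6) = 0 → root.
Roots: {0, 4, 6}.

3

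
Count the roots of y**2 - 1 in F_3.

Write P(y) = y**2 - 1.
Evaluate at each of the 3 elements of F_3:
P(0) = 2; P(1) = 0 → root; P(2) = 0 → root.
Roots: {1, 2}.

2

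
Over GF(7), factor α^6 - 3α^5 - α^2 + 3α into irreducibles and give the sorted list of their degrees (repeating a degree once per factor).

1, 1, 1, 1, 2

Write f(α) = α^6 - 3α^5 - α^2 + 3α.
Linear factors from roots: (α), (α - 1), (α - 3), (α + 1).
Complete factorization: f(α) = (α)·(α + 1)·(α - 3)·(α - 1)·(α^2 + 1).
Factor degrees with multiplicity: 1 + 1 + 1 + 1 + 2 = 6.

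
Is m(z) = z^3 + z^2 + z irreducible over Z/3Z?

No

Check for roots in Z/3Z: m(0) = 0 → root; m(1) = 0 → root; m(2) = 2.
m(0) = 0, so (z) divides m(z); m is reducible.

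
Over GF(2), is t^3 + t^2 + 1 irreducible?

Write m(t) = t^3 + t^2 + 1.
Check for roots in GF(2): m(0) = 1; m(1) = 1.
No roots. A degree-3 polynomial over a field with no linear factor is irreducible.

Yes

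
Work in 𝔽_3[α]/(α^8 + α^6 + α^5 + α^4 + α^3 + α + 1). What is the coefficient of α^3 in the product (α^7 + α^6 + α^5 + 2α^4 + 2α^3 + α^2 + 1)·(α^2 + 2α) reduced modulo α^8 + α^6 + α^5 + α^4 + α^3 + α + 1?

2

Multiply in 𝔽_3[α]: (α^7 + α^6 + α^5 + 2α^4 + 2α^3 + α^2 + 1)·(α^2 + 2α) = α^9 + α^6 + 2α^4 + 2α^3 + α^2 + 2α.
Reduce using α^8 ≡ 2α^6 + 2α^5 + 2α^4 + 2α^3 + 2α + 2 (mod α^8 + α^6 + α^5 + α^4 + α^3 + α + 1).
Reduced: 2α^7 + 2α^5 + α^4 + 2α^3 + α.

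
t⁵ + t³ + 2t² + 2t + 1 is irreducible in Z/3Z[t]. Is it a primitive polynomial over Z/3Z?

Yes

Write f(t) = t⁵ + t³ + 2t² + 2t + 1.
|GF(3^5)^×| = 3^5 − 1 = 242. Prime factorization: 242 = 2·11^2.
f is primitive ⇔ t has order 242 in GF(3)[t]/(f), i.e. t^(242/q) ≠ 1 for each prime q | 242.
t^(121) mod f = 2.
t^(22) mod f = t + 1.
None equal 1, so t has full order 242; f is primitive.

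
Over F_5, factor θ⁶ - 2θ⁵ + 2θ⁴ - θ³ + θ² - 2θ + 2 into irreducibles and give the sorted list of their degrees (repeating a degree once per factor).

Write h(θ) = θ⁶ - 2θ⁵ + 2θ⁴ - θ³ + θ² - 2θ + 2.
Roots in F_5: h(0) = 2; h(1) = 1; h(2) = 1; h(3) = 3; h(4) = 1.
Complete factorization: h(θ) = (θ⁶ - 2θ⁵ + 2θ⁴ - θ³ + θ² - 2θ + 2).
Factor degrees with multiplicity: 6 = 6.

6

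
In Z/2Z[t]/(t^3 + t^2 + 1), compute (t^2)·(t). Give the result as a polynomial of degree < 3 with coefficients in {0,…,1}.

t^2 + 1

Multiply in Z/2Z[t]: (t^2)·(t) = t^3.
Reduce using t^3 ≡ t^2 + 1 (mod t^3 + t^2 + 1).
Reduced: t^2 + 1.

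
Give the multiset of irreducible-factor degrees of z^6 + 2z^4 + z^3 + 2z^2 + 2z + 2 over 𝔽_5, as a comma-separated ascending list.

1, 2, 3

Write g(z) = z^6 + 2z^4 + z^3 + 2z^2 + 2z + 2.
Roots in 𝔽_5: g(0) = 2; g(1) = 0 → root; g(2) = 3; g(3) = 4; g(4) = 4.
Linear factors from roots: (z + 4).
Complete factorization: g(z) = (z + 4)·(z^2 + 3z + 4)·(z^3 + 3z^2 + 2).
Factor degrees with multiplicity: 1 + 2 + 3 = 6.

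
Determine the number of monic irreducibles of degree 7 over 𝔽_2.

By the necklace-counting formula, N_2(7) = (1/7) Σ_{d|7} μ(7/d)·2^d.
Divisors of 7: 1, 7; μ(7/d) for each: -1, 1.
Σ = − 2^1 + 2^7 = 126.
N = 126/7 = 18.

18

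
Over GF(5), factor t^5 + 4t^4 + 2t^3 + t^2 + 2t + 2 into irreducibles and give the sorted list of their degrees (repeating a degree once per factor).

Write f(t) = t^5 + 4t^4 + 2t^3 + t^2 + 2t + 2.
Roots in GF(5): f(0) = 2; f(1) = 2; f(2) = 2; f(3) = 3; f(4) = 2.
Complete factorization: f(t) = (t^2 + 3)·(t^3 + 4t^2 + 4t + 4).
Factor degrees with multiplicity: 2 + 3 = 5.

2, 3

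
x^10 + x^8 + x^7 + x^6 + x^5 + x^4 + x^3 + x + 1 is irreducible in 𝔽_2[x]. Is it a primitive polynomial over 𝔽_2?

Write f(x) = x^10 + x^8 + x^7 + x^6 + x^5 + x^4 + x^3 + x + 1.
|GF(2^10)^×| = 2^10 − 1 = 1023. Prime factorization: 1023 = 3·11·31.
f is primitive ⇔ x has order 1023 in GF(2)[x]/(f), i.e. x^(1023/q) ≠ 1 for each prime q | 1023.
x^(341) mod f = x^8 + x^7 + x^6 + x^5 + x^4 + x^2 + x + 1.
x^(93) mod f = x^7 + x^6 + x^5 + x^4 + x^2 + x.
x^(33) mod f = x^8 + x^6 + x^5 + x^4 + x^3 + x + 1.
None equal 1, so x has full order 1023; f is primitive.

Yes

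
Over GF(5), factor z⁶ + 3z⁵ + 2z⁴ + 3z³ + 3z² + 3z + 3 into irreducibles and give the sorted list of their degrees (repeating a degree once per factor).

Write g(z) = z⁶ + 3z⁵ + 2z⁴ + 3z³ + 3z² + 3z + 3.
Roots in GF(5): g(0) = 3; g(1) = 3; g(2) = 2; g(3) = 0 → root; g(4) = 0 → root.
Linear factors from roots: (z + 2), (z + 1).
Complete factorization: g(z) = (z + 1)·(z + 2)·(z⁴ + 3z + 4).
Factor degrees with multiplicity: 1 + 1 + 4 = 6.

1, 1, 4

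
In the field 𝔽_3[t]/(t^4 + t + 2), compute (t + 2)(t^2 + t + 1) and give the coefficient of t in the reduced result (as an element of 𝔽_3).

0

Multiply in 𝔽_3[t]: (t + 2)·(t^2 + t + 1) = t^3 + 2.
Reduced: t^3 + 2.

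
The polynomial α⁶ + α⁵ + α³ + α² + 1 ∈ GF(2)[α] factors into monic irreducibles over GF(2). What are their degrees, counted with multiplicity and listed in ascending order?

6

Write f(α) = α⁶ + α⁵ + α³ + α² + 1.
Roots in GF(2): f(0) = 1; f(1) = 1.
Complete factorization: f(α) = (α⁶ + α⁵ + α³ + α² + 1).
Factor degrees with multiplicity: 6 = 6.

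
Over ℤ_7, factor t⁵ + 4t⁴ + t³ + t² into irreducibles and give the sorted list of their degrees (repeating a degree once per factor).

1, 1, 1, 1, 1

Write g(t) = t⁵ + 4t⁴ + t³ + t².
Linear factors from roots: (t), (t + 6), (t + 3), (t + 2).
Complete factorization: g(t) = (t + 2)·(t + 3)·(t + 6)·(t)^2.
Factor degrees with multiplicity: 1 + 1 + 1 + 1 + 1 = 5.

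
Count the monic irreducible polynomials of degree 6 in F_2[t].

Gauss's count: N_{2}(6) = (1/6) Σ_{d|6} μ(6/d)·2^d.
Divisors of 6: 1, 2, 3, 6; μ(6/d) for each: 1, -1, -1, 1.
Σ = 2^1 − 2^2 − 2^3 + 2^6 = 54.
N = 54/6 = 9.

9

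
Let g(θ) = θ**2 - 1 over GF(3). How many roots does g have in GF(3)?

2

Evaluate at each of the 3 elements of GF(3):
g(0) = 2; g(1) = 0 → root; g(2) = 0 → root.
Roots: {1, 2}.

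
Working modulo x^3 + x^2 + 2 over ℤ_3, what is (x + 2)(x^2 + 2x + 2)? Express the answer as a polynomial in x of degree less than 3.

2

Multiply in ℤ_3[x]: (x + 2)·(x^2 + 2x + 2) = x^3 + x^2 + 1.
Reduce using x^3 ≡ 2x^2 + 1 (mod x^3 + x^2 + 2).
Reduced: 2.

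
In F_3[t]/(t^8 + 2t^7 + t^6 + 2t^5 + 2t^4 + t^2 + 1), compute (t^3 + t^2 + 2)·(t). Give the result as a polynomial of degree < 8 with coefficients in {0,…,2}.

t^4 + t^3 + 2t

Multiply in F_3[t]: (t^3 + t^2 + 2)·(t) = t^4 + t^3 + 2t.
Reduced: t^4 + t^3 + 2t.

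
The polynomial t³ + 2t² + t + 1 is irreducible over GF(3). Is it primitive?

Write f(t) = t³ + 2t² + t + 1.
|GF(3^3)^×| = 3^3 − 1 = 26. Prime factorization: 26 = 2·13.
f is primitive ⇔ t has order 26 in GF(3)[t]/(f), i.e. t^(26/q) ≠ 1 for each prime q | 26.
t^(13) mod f = 2.
t^(2) mod f = t².
None equal 1, so t has full order 26; f is primitive.

Yes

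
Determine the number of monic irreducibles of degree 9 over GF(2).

56

By the necklace-counting formula, N_2(9) = (1/9) Σ_{d|9} μ(9/d)·2^d.
Divisors of 9: 1, 3, 9; μ(9/d) for each: 0, -1, 1.
Σ = − 2^3 + 2^9 = 504.
N = 504/9 = 56.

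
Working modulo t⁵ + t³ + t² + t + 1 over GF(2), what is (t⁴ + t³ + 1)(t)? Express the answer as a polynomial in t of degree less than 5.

Multiply in GF(2)[t]: (t⁴ + t³ + 1)·(t) = t⁵ + t⁴ + t.
Reduce using t⁵ ≡ t³ + t² + t + 1 (mod t⁵ + t³ + t² + t + 1).
Reduced: t⁴ + t³ + t² + 1.

t^4 + t^3 + t^2 + 1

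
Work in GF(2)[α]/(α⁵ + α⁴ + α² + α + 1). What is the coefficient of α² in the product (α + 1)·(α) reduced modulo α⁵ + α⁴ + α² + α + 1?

Multiply in GF(2)[α]: (α + 1)·(α) = α² + α.
Reduced: α² + α.

1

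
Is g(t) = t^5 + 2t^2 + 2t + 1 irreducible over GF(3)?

No

Check for roots in GF(3): g(0) = 1; g(1) = 0 → root; g(2) = 0 → root.
g(1) = 0, so (t − 1) divides g(t); g is reducible.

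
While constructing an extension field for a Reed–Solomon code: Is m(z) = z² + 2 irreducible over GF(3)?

No

Check for roots in GF(3): m(0) = 2; m(1) = 0 → root; m(2) = 0 → root.
m(1) = 0, so (z − 1) divides m(z); m is reducible.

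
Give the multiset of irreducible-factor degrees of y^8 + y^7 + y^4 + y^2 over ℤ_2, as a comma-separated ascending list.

Write g(y) = y^8 + y^7 + y^4 + y^2.
Roots in ℤ_2: g(0) = 0 → root; g(1) = 0 → root.
Linear factors from roots: (y), (y + 1).
Complete factorization: g(y) = (y + 1)·(y)^2·(y^2 + y + 1)·(y^3 + y^2 + 1).
Factor degrees with multiplicity: 1 + 1 + 1 + 2 + 3 = 8.

1, 1, 1, 2, 3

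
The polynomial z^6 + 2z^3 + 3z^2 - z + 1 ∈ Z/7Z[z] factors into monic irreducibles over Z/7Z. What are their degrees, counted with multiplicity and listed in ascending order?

1, 1, 2, 2

Write h(z) = z^6 + 2z^3 + 3z^2 - z + 1.
Linear factors from roots: (z - 2), (z + 2).
Complete factorization: h(z) = (z + 2)·(z - 2)·(z^2 + 3z - 2)·(z^2 - 3z + 1).
Factor degrees with multiplicity: 1 + 1 + 2 + 2 = 6.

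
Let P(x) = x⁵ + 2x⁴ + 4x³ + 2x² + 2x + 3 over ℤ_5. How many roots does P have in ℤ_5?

2

Evaluate at each of the 5 elements of ℤ_5:
P(0) = 3; P(1) = 4; P(2) = 1; P(3) = 0 → root; P(4) = 0 → root.
Roots: {3, 4}.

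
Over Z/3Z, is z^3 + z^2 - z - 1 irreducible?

Write f(z) = z^3 + z^2 - z - 1.
Check for roots in Z/3Z: f(0) = 2; f(1) = 0 → root; f(2) = 0 → root.
f(1) = 0, so (z − 1) divides f(z); f is reducible.

No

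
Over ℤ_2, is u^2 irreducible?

Write P(u) = u^2.
Check for roots in ℤ_2: P(0) = 0 → root; P(1) = 1.
P(0) = 0, so (u) divides P(u); P is reducible.

No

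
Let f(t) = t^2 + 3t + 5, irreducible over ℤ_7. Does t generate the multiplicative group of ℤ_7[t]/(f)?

Yes

|GF(7^2)^×| = 7^2 − 1 = 48. Prime factorization: 48 = 2^4·3.
f is primitive ⇔ t has order 48 in GF(7)[t]/(f), i.e. t^(48/q) ≠ 1 for each prime q | 48.
t^(24) mod f = 6.
t^(16) mod f = 4.
None equal 1, so t has full order 48; f is primitive.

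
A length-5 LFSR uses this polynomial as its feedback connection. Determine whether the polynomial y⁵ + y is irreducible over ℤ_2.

Write g(y) = y⁵ + y.
Check for roots in ℤ_2: g(0) = 0 → root; g(1) = 0 → root.
g(0) = 0, so (y) divides g(y); g is reducible.

No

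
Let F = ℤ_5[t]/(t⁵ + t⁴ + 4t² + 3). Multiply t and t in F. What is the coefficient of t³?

0

Multiply in ℤ_5[t]: (t)·(t) = t².
Reduced: t².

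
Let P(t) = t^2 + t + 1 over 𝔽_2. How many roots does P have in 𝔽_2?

Evaluate at each of the 2 elements of 𝔽_2:
P(0) = 1; P(1) = 1.
No element is a root.

0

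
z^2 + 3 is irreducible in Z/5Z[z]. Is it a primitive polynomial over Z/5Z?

Write f(z) = z^2 + 3.
|GF(5^2)^×| = 5^2 − 1 = 24. Prime factorization: 24 = 2^3·3.
f is primitive ⇔ z has order 24 in GF(5)[z]/(f), i.e. z^(24/q) ≠ 1 for each prime q | 24.
z^(12) mod f = 4.
z^(8) mod f = 1
Since z^(8) = 1, the order of z divides 8 < 24; not primitive.

No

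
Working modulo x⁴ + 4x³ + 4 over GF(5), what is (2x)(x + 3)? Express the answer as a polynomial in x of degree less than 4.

Multiply in GF(5)[x]: (2x)·(x + 3) = 2x² + x.
Reduced: 2x² + x.

2x^2 + x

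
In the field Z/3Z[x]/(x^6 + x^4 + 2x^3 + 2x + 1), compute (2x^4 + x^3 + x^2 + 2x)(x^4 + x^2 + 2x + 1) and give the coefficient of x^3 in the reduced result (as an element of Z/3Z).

2

Multiply in Z/3Z[x]: (2x^4 + x^3 + x^2 + 2x)·(x^4 + x^2 + 2x + 1) = 2x^8 + x^7 + x^5 + 2x^4 + 2x^3 + 2x^2 + 2x.
Reduce using x^6 ≡ 2x^4 + x^3 + x + 2 (mod x^6 + x^4 + 2x^3 + 2x + 1).
Reduced: 2x^5 + 2x^4 + 2x^3 + x^2 + 2x + 2.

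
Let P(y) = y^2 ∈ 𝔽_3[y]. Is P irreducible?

Check for roots in 𝔽_3: P(0) = 0 → root; P(1) = 1; P(2) = 1.
P(0) = 0, so (y) divides P(y); P is reducible.

No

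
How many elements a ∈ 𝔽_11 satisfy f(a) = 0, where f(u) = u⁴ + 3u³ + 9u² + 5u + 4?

Evaluate at each of the 11 elements of 𝔽_11:
f(0) = 4; f(1) = 0 → root; f(2) = 2; f(3) = 9; f(4) = 0 → root; f(5) = 0 → root; f(6) = 3; f(7) = 5; f(8) = 4; f(9) = 0 → root; f(10) = 6.
Roots: {1, 4, 5, 9}.

4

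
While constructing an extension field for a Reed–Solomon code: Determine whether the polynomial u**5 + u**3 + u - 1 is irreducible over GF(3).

Yes

Write m(u) = u**5 + u**3 + u - 1.
Check for roots in GF(3): m(0) = 2; m(1) = 2; m(2) = 2.
No roots, so no linear factors.
Monic irreducibles of degree 2 over GF(3): u**2 + 1, u**2 + u - 1, u**2 - u - 1.
None of them divide m (all give nonzero remainder).
No irreducible factor of degree ≤ 2 exists, so m is irreducible over GF(3).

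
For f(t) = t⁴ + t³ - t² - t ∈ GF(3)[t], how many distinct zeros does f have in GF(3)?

3

Evaluate at each of the 3 elements of GF(3):
f(0) = 0 → root; f(1) = 0 → root; f(2) = 0 → root.
Roots: {0, 1, 2}.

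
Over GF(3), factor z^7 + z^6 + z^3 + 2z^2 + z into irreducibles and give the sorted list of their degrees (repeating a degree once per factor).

1, 1, 1, 1, 3

Write f(z) = z^7 + z^6 + z^3 + 2z^2 + z.
Roots in GF(3): f(0) = 0 → root; f(1) = 0 → root; f(2) = 0 → root.
Linear factors from roots: (z), (z + 2), (z + 1).
Complete factorization: f(z) = (z)·(z + 1)·(z + 2)^2·(z^3 + 2z^2 + 1).
Factor degrees with multiplicity: 1 + 1 + 1 + 1 + 3 = 7.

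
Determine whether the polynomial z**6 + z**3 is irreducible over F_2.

No

Write P(z) = z**6 + z**3.
Check for roots in F_2: P(0) = 0 → root; P(1) = 0 → root.
P(0) = 0, so (z) divides P(z); P is reducible.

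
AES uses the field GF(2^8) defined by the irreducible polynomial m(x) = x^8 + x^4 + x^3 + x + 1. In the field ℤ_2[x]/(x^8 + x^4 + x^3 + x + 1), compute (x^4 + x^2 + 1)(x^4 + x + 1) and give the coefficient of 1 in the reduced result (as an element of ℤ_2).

Multiply in ℤ_2[x]: (x^4 + x^2 + 1)·(x^4 + x + 1) = x^8 + x^6 + x^5 + x^3 + x^2 + x + 1.
Reduce using x^8 ≡ x^4 + x^3 + x + 1 (mod x^8 + x^4 + x^3 + x + 1).
Reduced: x^6 + x^5 + x^4 + x^2.

0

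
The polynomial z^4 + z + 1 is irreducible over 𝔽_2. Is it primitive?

Write f(z) = z^4 + z + 1.
|GF(2^4)^×| = 2^4 − 1 = 15. Prime factorization: 15 = 3·5.
f is primitive ⇔ z has order 15 in GF(2)[z]/(f), i.e. z^(15/q) ≠ 1 for each prime q | 15.
z^(5) mod f = z^2 + z.
z^(3) mod f = z^3.
None equal 1, so z has full order 15; f is primitive.

Yes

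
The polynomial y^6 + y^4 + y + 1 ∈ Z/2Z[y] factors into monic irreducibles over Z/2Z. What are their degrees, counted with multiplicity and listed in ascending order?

Write f(y) = y^6 + y^4 + y + 1.
Roots in Z/2Z: f(0) = 1; f(1) = 0 → root.
Linear factors from roots: (y + 1).
Complete factorization: f(y) = (y + 1)·(y^2 + y + 1)·(y^3 + y + 1).
Factor degrees with multiplicity: 1 + 2 + 3 = 6.

1, 2, 3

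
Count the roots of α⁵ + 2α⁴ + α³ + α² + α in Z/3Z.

3

Write f(α) = α⁵ + 2α⁴ + α³ + α² + α.
Evaluate at each of the 3 elements of Z/3Z:
f(0) = 0 → root; f(1) = 0 → root; f(2) = 0 → root.
Roots: {0, 1, 2}.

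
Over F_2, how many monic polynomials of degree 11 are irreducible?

By the necklace-counting formula, N_2(11) = (1/11) Σ_{d|11} μ(11/d)·2^d.
Divisors of 11: 1, 11; μ(11/d) for each: -1, 1.
Σ = − 2^1 + 2^11 = 2046.
N = 2046/11 = 186.

186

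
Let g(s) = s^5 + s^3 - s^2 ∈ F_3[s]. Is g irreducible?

Check for roots in F_3: g(0) = 0 → root; g(1) = 1; g(2) = 0 → root.
g(0) = 0, so (s) divides g(s); g is reducible.

No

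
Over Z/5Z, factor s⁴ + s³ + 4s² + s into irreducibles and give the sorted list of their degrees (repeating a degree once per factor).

1, 3

Write f(s) = s⁴ + s³ + 4s² + s.
Roots in Z/5Z: f(0) = 0 → root; f(1) = 2; f(2) = 2; f(3) = 2; f(4) = 3.
Linear factors from roots: (s).
Complete factorization: f(s) = (s)·(s³ + s² + 4s + 1).
Factor degrees with multiplicity: 1 + 3 = 4.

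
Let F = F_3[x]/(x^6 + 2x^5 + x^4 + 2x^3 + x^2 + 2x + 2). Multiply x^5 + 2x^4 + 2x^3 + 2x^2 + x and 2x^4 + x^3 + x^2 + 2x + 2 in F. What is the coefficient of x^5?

Multiply in F_3[x]: (x^5 + 2x^4 + 2x^3 + 2x^2 + x)·(2x^4 + x^3 + x^2 + 2x + 2) = 2x^9 + 2x^8 + x^7 + x^6 + 2x^4 + 2x.
Reduce using x^6 ≡ x^5 + 2x^4 + x^3 + 2x^2 + x + 1 (mod x^6 + 2x^5 + x^4 + 2x^3 + x^2 + 2x + 2).
Reduced: x^5 + x^4 + 2x^3 + 2x^2 + x + 2.

1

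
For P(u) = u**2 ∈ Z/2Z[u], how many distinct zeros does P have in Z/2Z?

1

Evaluate at each of the 2 elements of Z/2Z:
P(0) = 0 → root; P(1) = 1.
Roots: {0}.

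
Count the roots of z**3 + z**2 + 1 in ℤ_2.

Write P(z) = z**3 + z**2 + 1.
Evaluate at each of the 2 elements of ℤ_2:
P(0) = 1; P(1) = 1.
No element is a root.

0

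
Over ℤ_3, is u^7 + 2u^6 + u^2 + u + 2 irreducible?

Write m(u) = u^7 + 2u^6 + u^2 + u + 2.
Check for roots in ℤ_3: m(0) = 2; m(1) = 1; m(2) = 0 → root.
m(2) = 0, so (u − 2) divides m(u); m is reducible.

No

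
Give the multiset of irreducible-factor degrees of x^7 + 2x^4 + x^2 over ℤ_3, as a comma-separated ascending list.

1, 1, 2, 3

Write g(x) = x^7 + 2x^4 + x^2.
Roots in ℤ_3: g(0) = 0 → root; g(1) = 1; g(2) = 2.
Linear factors from roots: (x).
Complete factorization: g(x) = (x)^2·(x^2 + x + 2)·(x^3 + 2x^2 + 2x + 2).
Factor degrees with multiplicity: 1 + 1 + 2 + 3 = 7.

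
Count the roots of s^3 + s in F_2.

2

Write P(s) = s^3 + s.
Evaluate at each of the 2 elements of F_2:
P(0) = 0 → root; P(1) = 0 → root.
Roots: {0, 1}.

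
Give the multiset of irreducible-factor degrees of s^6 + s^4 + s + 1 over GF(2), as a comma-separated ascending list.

Write g(s) = s^6 + s^4 + s + 1.
Roots in GF(2): g(0) = 1; g(1) = 0 → root.
Linear factors from roots: (s + 1).
Complete factorization: g(s) = (s + 1)·(s^2 + s + 1)·(s^3 + s + 1).
Factor degrees with multiplicity: 1 + 2 + 3 = 6.

1, 2, 3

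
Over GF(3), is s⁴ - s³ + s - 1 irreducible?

No

Write m(s) = s⁴ - s³ + s - 1.
Check for roots in GF(3): m(0) = 2; m(1) = 0 → root; m(2) = 0 → root.
m(1) = 0, so (s − 1) divides m(s); m is reducible.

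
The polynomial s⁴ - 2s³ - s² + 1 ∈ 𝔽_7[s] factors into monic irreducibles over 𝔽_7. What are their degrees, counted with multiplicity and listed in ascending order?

Write h(s) = s⁴ - 2s³ - s² + 1.
Complete factorization: h(s) = (s⁴ - 2s³ - s² + 1).
Factor degrees with multiplicity: 4 = 4.

4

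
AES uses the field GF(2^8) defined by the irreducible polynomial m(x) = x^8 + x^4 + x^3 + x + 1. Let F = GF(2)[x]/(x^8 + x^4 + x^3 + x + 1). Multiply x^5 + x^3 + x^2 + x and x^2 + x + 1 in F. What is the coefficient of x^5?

Multiply in GF(2)[x]: (x^5 + x^3 + x^2 + x)·(x^2 + x + 1) = x^7 + x^6 + x^3 + x.
Reduced: x^7 + x^6 + x^3 + x.

0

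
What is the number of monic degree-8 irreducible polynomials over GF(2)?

Gauss's count: N_{2}(8) = (1/8) Σ_{d|8} μ(8/d)·2^d.
Divisors of 8: 1, 2, 4, 8; μ(8/d) for each: 0, 0, -1, 1.
Σ = − 2^4 + 2^8 = 240.
N = 240/8 = 30.

30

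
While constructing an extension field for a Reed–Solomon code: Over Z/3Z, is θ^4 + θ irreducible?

No

Write m(θ) = θ^4 + θ.
Check for roots in Z/3Z: m(0) = 0 → root; m(1) = 2; m(2) = 0 → root.
m(0) = 0, so (θ) divides m(θ); m is reducible.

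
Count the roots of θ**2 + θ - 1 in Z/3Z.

Write f(θ) = θ**2 + θ - 1.
Evaluate at each of the 3 elements of Z/3Z:
f(0) = 2; f(1) = 1; f(2) = 2.
No element is a root.

0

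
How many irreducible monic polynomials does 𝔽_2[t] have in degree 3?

Gauss's count: N_{2}(3) = (1/3) Σ_{d|3} μ(3/d)·2^d.
Divisors of 3: 1, 3; μ(3/d) for each: -1, 1.
Σ = − 2^1 + 2^3 = 6.
N = 6/3 = 2.

2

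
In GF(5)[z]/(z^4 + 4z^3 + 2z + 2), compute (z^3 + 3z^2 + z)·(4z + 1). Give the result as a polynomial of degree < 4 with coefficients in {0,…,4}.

Multiply in GF(5)[z]: (z^3 + 3z^2 + z)·(4z + 1) = 4z^4 + 3z^3 + 2z^2 + z.
Reduce using z^4 ≡ z^3 + 3z + 3 (mod z^4 + 4z^3 + 2z + 2).
Reduced: 2z^3 + 2z^2 + 3z + 2.

2z^3 + 2z^2 + 3z + 2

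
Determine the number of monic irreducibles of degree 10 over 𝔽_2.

99

Gauss's count: N_{2}(10) = (1/10) Σ_{d|10} μ(10/d)·2^d.
Divisors of 10: 1, 2, 5, 10; μ(10/d) for each: 1, -1, -1, 1.
Σ = 2^1 − 2^2 − 2^5 + 2^10 = 990.
N = 990/10 = 99.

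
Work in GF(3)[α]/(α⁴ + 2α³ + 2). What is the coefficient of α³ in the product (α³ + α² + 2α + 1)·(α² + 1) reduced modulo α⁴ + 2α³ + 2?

Multiply in GF(3)[α]: (α³ + α² + 2α + 1)·(α² + 1) = α⁵ + α⁴ + 2α² + 2α + 1.
Reduce using α⁴ ≡ α³ + 1 (mod α⁴ + 2α³ + 2).
Reduced: 2α³ + 2α².

2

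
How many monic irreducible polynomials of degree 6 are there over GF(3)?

116

By the necklace-counting formula, N_3(6) = (1/6) Σ_{d|6} μ(6/d)·3^d.
Divisors of 6: 1, 2, 3, 6; μ(6/d) for each: 1, -1, -1, 1.
Σ = 3^1 − 3^2 − 3^3 + 3^6 = 696.
N = 696/6 = 116.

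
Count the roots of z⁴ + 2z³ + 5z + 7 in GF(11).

Write h(z) = z⁴ + 2z³ + 5z + 7.
Evaluate at each of the 11 elements of GF(11):
h(0) = 7; h(1) = 4; h(2) = 5; h(3) = 3; h(4) = 4; h(5) = 5; h(6) = 5; h(7) = 5; h(8) = 8; h(9) = 8; h(10) = 1.
No element is a root.

0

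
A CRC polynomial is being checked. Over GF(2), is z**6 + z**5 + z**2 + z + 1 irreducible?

Yes

Write h(z) = z**6 + z**5 + z**2 + z + 1.
Check for roots in GF(2): h(0) = 1; h(1) = 1.
No roots, so no linear factors.
Monic irreducibles of degree 2 over GF(2): z**2 + z + 1.
None of them divide h (all give nonzero remainder).
Monic irreducibles of degree 3 over GF(2): z**3 + z + 1, z**3 + z**2 + 1.
None of them divide h (all give nonzero remainder).
No irreducible factor of degree ≤ 3 exists, so h is irreducible over GF(2).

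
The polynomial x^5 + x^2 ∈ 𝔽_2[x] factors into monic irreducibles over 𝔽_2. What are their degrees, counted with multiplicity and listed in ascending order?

1, 1, 1, 2

Write f(x) = x^5 + x^2.
Roots in 𝔽_2: f(0) = 0 → root; f(1) = 0 → root.
Linear factors from roots: (x), (x + 1).
Complete factorization: f(x) = (x + 1)·(x)^2·(x^2 + x + 1).
Factor degrees with multiplicity: 1 + 1 + 1 + 2 = 5.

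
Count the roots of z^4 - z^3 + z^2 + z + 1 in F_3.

2

Write g(z) = z^4 - z^3 + z^2 + z + 1.
Evaluate at each of the 3 elements of F_3:
g(0) = 1; g(1) = 0 → root; g(2) = 0 → root.
Roots: {1, 2}.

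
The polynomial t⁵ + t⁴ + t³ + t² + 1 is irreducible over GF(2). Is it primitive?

Write f(t) = t⁵ + t⁴ + t³ + t² + 1.
|GF(2^5)^×| = 2^5 − 1 = 31. Prime factorization: 31 = 31.
f is primitive ⇔ t has order 31 in GF(2)[t]/(f), i.e. t^(31/q) ≠ 1 for each prime q | 31.
t^(1) mod f = t.
None equal 1, so t has full order 31; f is primitive.

Yes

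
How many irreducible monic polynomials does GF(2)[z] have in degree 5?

Gauss's count: N_{2}(5) = (1/5) Σ_{d|5} μ(5/d)·2^d.
Divisors of 5: 1, 5; μ(5/d) for each: -1, 1.
Σ = − 2^1 + 2^5 = 30.
N = 30/5 = 6.

6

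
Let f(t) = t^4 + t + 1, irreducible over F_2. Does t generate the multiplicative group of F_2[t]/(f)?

Yes

|GF(2^4)^×| = 2^4 − 1 = 15. Prime factorization: 15 = 3·5.
f is primitive ⇔ t has order 15 in GF(2)[t]/(f), i.e. t^(15/q) ≠ 1 for each prime q | 15.
t^(5) mod f = t^2 + t.
t^(3) mod f = t^3.
None equal 1, so t has full order 15; f is primitive.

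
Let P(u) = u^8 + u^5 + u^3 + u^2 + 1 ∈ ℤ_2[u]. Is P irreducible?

Check for roots in ℤ_2: P(0) = 1; P(1) = 1.
No roots, so no linear factors.
Monic irreducibles of degree 2 over GF(2): u^2 + u + 1.
None of them divide P (all give nonzero remainder).
Monic irreducibles of degree 3 over GF(2): u^3 + u + 1, u^3 + u^2 + 1.
None of them divide P (all give nonzero remainder).
Monic irreducibles of degree 4 over GF(2): u^4 + u + 1, u^4 + u^3 + 1, u^4 + u^3 + u^2 + u + 1.
None of them divide P (all give nonzero remainder).
No irreducible factor of degree ≤ 4 exists, so P is irreducible over GF(2).

Yes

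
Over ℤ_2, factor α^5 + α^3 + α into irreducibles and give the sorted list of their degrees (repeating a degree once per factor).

1, 2, 2

Write f(α) = α^5 + α^3 + α.
Roots in ℤ_2: f(0) = 0 → root; f(1) = 1.
Linear factors from roots: (α).
Complete factorization: f(α) = (α)·(α^2 + α + 1)^2.
Factor degrees with multiplicity: 1 + 2 + 2 = 5.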